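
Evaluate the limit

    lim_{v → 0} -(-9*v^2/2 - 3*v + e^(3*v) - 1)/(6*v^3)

-3/4

Direct substitution gives 0/0.
Apply L'Hôpital: lim (-9*v + 3*e^(3*v) - 3)/(-18*v^2), still 0/0.
Apply L'Hôpital: lim (9*e^(3*v) - 9)/(-36*v), still 0/0.
After 3 applications of L'Hôpital's rule the quotient is (27*e^(3*v))/(-36); substituting v = 0 gives -3/4.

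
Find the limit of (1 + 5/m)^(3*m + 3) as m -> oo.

Let L be the limit and take ln: ln L = lim (3m + 3)·ln(1 + 5/m) = lim (3m + 3)·(5/m + O(1/m²)) = 15.
Hence L = e^(15).

e^(15)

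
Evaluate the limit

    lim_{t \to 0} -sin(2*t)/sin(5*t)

Substitution gives 0/0.
Divide numerator and denominator by t: sin(2t)/t → 2 and sin(5t)/t → 5, so the limit is -1·2/5 = -2/5.

-2/5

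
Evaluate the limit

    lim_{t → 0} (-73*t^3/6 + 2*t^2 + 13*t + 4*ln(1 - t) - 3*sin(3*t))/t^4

Substitution gives 0/0 (the numerator vanishes to order 4).
Expand each term to order t^4: the coefficient of t^4 in -3·sin(3t) is 0 and in 4·ln(1 - t) is -1.
Lower-order terms cancel with the polynomial part, so the numerator is (-1)·t^4 + o(t^4), and the limit is (-1)/(1) = -1.

-1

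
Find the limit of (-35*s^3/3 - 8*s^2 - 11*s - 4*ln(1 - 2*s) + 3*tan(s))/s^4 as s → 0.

Substitution gives 0/0; apply L'Hôpital's rule 4 times.
After differentiating numerator and denominator 4 times the quotient is (72*tan(s)^3/cos(s)^2 + 48*tan(s)/cos(s)^2 + 384/(2*s - 1)^4)/(24); at s = 0 this is 16.

16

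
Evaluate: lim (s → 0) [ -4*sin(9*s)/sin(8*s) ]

Substitution gives 0/0.
Divide numerator and denominator by s: sin(9s)/s → 9 and sin(8s)/s → 8, so the limit is -4·9/8 = -9/2.

-9/2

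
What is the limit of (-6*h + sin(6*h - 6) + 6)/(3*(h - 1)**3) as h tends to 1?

-12

Direct substitution gives 0/0.
Apply L'Hôpital: lim (6*cos(6*h - 6) - 6)/(9*(h - 1)^2), still 0/0.
Apply L'Hôpital: lim (-36*sin(6*h - 6))/(18*h - 18), still 0/0.
After 3 applications of L'Hôpital's rule the quotient is (-216*cos(6*h - 6))/(18); substituting h = 1 gives -12.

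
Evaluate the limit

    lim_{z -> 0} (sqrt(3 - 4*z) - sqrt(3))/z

-2*√(3)/3

A 0/0 form; rationalise with √(3 - 4z) + √3. This collapses the numerator to -4z, leaving -4/(√(3 - 4z) + √3) → -4/(2√3) = -2*√(3)/3.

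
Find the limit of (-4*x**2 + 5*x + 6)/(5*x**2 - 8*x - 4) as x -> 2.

-11/12

Since x = 2 makes numerator and denominator zero, (x - 2) divides both.
Cancelling it gives (-4*x - 3)/(5*x + 2); now plug in x = 2 to get -11/12.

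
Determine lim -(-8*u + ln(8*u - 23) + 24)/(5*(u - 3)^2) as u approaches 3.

Direct substitution gives 0/0.
Apply L'Hôpital: lim (-8 + 8/(8*u - 23))/(30 - 10*u), still 0/0.
After 2 applications of L'Hôpital's rule the quotient is (-64/(8*u - 23)^2)/(-10); substituting u = 3 gives 32/5.

32/5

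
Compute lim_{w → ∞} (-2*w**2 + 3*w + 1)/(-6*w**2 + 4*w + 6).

Numerator and denominator both have degree 2.
Dividing every term by w^2, all lower-order terms vanish and the limit is the ratio of leading coefficients, -2/(-6) = 1/3.

1/3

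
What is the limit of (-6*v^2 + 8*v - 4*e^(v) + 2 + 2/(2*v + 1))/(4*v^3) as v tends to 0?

-25/6

Substitution gives 0/0 (the numerator vanishes to order 3).
Expand each term to order v^3: the coefficient of v^3 in 2·1/(1 + 2v) is -16 and in -4·e^(v) is -2/3.
Lower-order terms cancel with the polynomial part, so the numerator is (-50/3)·v^3 + o(v^3), and the limit is (-50/3)/(4) = -25/6.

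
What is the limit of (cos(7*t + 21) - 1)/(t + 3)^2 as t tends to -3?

-49/2

Direct substitution gives 0/0.
Apply L'Hôpital: lim (-7*sin(7*t + 21))/(2*t + 6), still 0/0.
After 2 applications of L'Hôpital's rule the quotient is (-49*cos(7*t + 21))/(2); substituting t = -3 gives -49/2.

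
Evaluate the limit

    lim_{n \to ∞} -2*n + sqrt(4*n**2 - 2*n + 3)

-1/2

An ∞ − ∞ form. Rationalising with the conjugate, the difference becomes (-2n + 3) / (√(4*n^2 - 2*n + 3) + 2n).
For large n the denominator behaves like 2·2n, so the quotient tends to -2/4 = -1/2.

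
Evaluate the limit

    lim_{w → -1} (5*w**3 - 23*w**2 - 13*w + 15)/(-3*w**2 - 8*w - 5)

-24

Direct substitution gives 0/0, so factor. Both numerator and denominator have (w + 1) as a factor.
After cancelling, the expression reduces to (5*w^2 - 28*w + 15)/(-3*w - 5).
Substituting w = -1 gives -24.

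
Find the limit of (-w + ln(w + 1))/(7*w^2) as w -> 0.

Direct substitution gives 0/0.
Apply L'Hôpital: lim (-1 + 1/(w + 1))/(14*w), still 0/0.
After 2 applications of L'Hôpital's rule the quotient is (-1/(w + 1)^2)/(14); substituting w = 0 gives -1/14.

-1/14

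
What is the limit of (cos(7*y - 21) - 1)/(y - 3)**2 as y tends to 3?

-49/2

Direct substitution gives 0/0.
Apply L'Hôpital: lim (-7*sin(7*y - 21))/(2*y - 6), still 0/0.
After 2 applications of L'Hôpital's rule the quotient is (-49*cos(7*y - 21))/(2); substituting y = 3 gives -49/2.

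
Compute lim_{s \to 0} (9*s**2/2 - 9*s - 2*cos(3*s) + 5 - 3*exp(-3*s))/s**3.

27/2

Substitution gives 0/0 (the numerator vanishes to order 3).
Expand each term to order s^3: the coefficient of s^3 in -3·e^(-3s) is 27/2 and in -2·cos(3s) is 0.
Lower-order terms cancel with the polynomial part, so the numerator is (27/2)·s^3 + o(s^3), and the limit is (27/2)/(1) = 27/2.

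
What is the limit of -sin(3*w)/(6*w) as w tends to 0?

Substitution gives 0/0.
Write it as (3/(-6))·sin(3w)/(3w); since sin(u)/u → 1, the limit is -1/2.

-1/2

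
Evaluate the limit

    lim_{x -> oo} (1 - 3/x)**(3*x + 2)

e^(-9)

Write it as [(1 - 3/x)^x]^(3) · (1 - 3/x)^(2). The bracketed term tends to e^(-3) and the second factor to 1, so the limit is e^(-9).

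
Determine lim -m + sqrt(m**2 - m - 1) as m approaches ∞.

-1/2

This has the form ∞ − ∞. Multiply and divide by the conjugate √(m^2 - m - 1) + m.
That gives (-m - 1) / (√(m^2 - m - 1) + m).
Divide numerator and denominator by m: the limit is -1/(2·1) = -1/2.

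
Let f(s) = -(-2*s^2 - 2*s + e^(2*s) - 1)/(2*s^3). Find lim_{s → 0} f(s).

Direct substitution gives 0/0.
Apply L'Hôpital: lim (-4*s + 2*e^(2*s) - 2)/(-6*s^2), still 0/0.
Apply L'Hôpital: lim (4*e^(2*s) - 4)/(-12*s), still 0/0.
After 3 applications of L'Hôpital's rule the quotient is (8*e^(2*s))/(-12); substituting s = 0 gives -2/3.

-2/3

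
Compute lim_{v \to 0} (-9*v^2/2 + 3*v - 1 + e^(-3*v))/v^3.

-9/2

Direct substitution gives 0/0.
Apply L'Hôpital: lim (-9*v + 3 - 3*e^(-3*v))/(3*v^2), still 0/0.
Apply L'Hôpital: lim (-9 + 9*e^(-3*v))/(6*v), still 0/0.
After 3 applications of L'Hôpital's rule the quotient is (-27*e^(-3*v))/(6); substituting v = 0 gives -9/2.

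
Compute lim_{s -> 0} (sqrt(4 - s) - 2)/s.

A 0/0 form; rationalise with √(4 - s) + √4. This collapses the numerator to -s, leaving -1/(√(4 - s) + √4) → -1/(2√4) = -1/4.

-1/4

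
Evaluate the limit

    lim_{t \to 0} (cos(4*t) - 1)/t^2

-8

Direct substitution gives 0/0.
Apply L'Hôpital: lim (-4*sin(4*t))/(2*t), still 0/0.
After 2 applications of L'Hôpital's rule the quotient is (-16*cos(4*t))/(2); substituting t = 0 gives -8.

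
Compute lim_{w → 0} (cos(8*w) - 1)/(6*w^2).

Direct substitution gives 0/0.
Apply L'Hôpital: lim (-8*sin(8*w))/(12*w), still 0/0.
After 2 applications of L'Hôpital's rule the quotient is (-64*cos(8*w))/(12); substituting w = 0 gives -16/3.

-16/3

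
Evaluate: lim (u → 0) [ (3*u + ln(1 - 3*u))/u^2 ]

Direct substitution gives 0/0.
Apply L'Hôpital: lim (3 - 3/(1 - 3*u))/(2*u), still 0/0.
After 2 applications of L'Hôpital's rule the quotient is (-9/(1 - 3*u)^2)/(2); substituting u = 0 gives -9/2.

-9/2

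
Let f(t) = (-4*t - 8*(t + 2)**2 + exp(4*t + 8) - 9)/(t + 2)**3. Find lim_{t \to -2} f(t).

32/3

Direct substitution gives 0/0.
Apply L'Hôpital: lim (-16*t + 4*e^(4*t + 8) - 36)/(3*(t + 2)^2), still 0/0.
Apply L'Hôpital: lim (16*e^(4*t + 8) - 16)/(6*t + 12), still 0/0.
After 3 applications of L'Hôpital's rule the quotient is (64*e^(4*t + 8))/(6); substituting t = -2 gives 32/3.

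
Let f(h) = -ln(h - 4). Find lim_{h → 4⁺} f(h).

As h → 4⁺, h - 4 → 0⁺ and ln(h - 4) → −∞.
Multiplying by -1 gives ∞.

∞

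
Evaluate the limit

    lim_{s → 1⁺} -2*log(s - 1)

As s → 1⁺, s - 1 → 0⁺ and ln(s - 1) → −∞.
Multiplying by -2 gives ∞.

∞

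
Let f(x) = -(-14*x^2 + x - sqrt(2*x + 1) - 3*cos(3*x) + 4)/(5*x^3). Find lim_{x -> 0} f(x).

Substitution gives 0/0 (the numerator vanishes to order 3).
Expand each term to order x^3: the coefficient of x^3 in -3·cos(3x) is 0 and in −√(1 + 2x) is -1/2.
Lower-order terms cancel with the polynomial part, so the numerator is (-1/2)·x^3 + o(x^3), and the limit is (-1/2)/(-5) = 1/10.

1/10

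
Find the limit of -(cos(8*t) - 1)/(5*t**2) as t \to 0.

Direct substitution gives 0/0.
Apply L'Hôpital: lim (-8*sin(8*t))/(-10*t), still 0/0.
After 2 applications of L'Hôpital's rule the quotient is (-64*cos(8*t))/(-10); substituting t = 0 gives 32/5.

32/5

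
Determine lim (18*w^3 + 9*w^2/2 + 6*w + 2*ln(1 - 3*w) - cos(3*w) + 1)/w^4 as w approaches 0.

-351/8

Substitution gives 0/0; apply L'Hôpital's rule 4 times.
After differentiating numerator and denominator 4 times the quotient is (-81*cos(3*w) - 972/(3*w - 1)^4)/(24); at w = 0 this is -351/8.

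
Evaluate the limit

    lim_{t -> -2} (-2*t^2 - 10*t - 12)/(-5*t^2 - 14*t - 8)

-1/3

Since t = -2 makes numerator and denominator zero, (t + 2) divides both.
Cancelling it gives (-2*t - 6)/(-5*t - 4); now plug in t = -2 to get -1/3.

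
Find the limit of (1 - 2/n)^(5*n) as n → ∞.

e^(-10)

Write it as [(1 - 2/n)^n]^(5) · (1 - 2/n)^(0). The bracketed term tends to e^(-2) and the second factor to 1, so the limit is e^(-10).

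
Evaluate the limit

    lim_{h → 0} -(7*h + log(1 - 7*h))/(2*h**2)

49/4

Direct substitution gives 0/0.
Apply L'Hôpital: lim (7 - 7/(1 - 7*h))/(-4*h), still 0/0.
After 2 applications of L'Hôpital's rule the quotient is (-49/(1 - 7*h)^2)/(-4); substituting h = 0 gives 49/4.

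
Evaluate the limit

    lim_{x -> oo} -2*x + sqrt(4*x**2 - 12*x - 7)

-3

An ∞ − ∞ form. Rationalising with the conjugate, the difference becomes (-12x - 7) / (√(4*x^2 - 12*x - 7) + 2x).
For large x the denominator behaves like 2·2x, so the quotient tends to -12/4 = -3.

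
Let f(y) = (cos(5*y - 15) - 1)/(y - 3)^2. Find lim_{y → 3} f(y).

-25/2

Direct substitution gives 0/0.
Apply L'Hôpital: lim (-5*sin(5*y - 15))/(2*y - 6), still 0/0.
After 2 applications of L'Hôpital's rule the quotient is (-25*cos(5*y - 15))/(2); substituting y = 3 gives -25/2.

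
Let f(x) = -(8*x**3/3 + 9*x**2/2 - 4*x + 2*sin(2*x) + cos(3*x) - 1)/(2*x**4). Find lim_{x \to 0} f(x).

Substitution gives 0/0; apply L'Hôpital's rule 4 times.
After differentiating numerator and denominator 4 times the quotient is (32*sin(2*x) + 81*cos(3*x))/(-48); at x = 0 this is -27/16.

-27/16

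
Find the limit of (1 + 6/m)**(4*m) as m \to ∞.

e^(24)

The base → 1 and the exponent → ∞: a 1^∞ form.
Take logarithms: (4m)·ln(1 + 6/m). Since ln(1+u) ~ u for small u, this behaves like (4m)·(6/m) → 24.
So the limit is e^(24).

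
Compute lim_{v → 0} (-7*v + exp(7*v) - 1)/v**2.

49/2

Direct substitution gives 0/0.
Apply L'Hôpital: lim (7*e^(7*v) - 7)/(2*v), still 0/0.
After 2 applications of L'Hôpital's rule the quotient is (49*e^(7*v))/(2); substituting v = 0 gives 49/2.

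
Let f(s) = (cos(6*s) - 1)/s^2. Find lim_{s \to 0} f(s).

-18

Direct substitution gives 0/0.
Apply L'Hôpital: lim (-6*sin(6*s))/(2*s), still 0/0.
After 2 applications of L'Hôpital's rule the quotient is (-36*cos(6*s))/(2); substituting s = 0 gives -18.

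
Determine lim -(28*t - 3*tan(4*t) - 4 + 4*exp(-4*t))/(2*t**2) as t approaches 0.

Substitution gives 0/0; apply L'Hôpital's rule 2 times.
After differentiating numerator and denominator 2 times the quotient is (-96*tan(4*t)/cos(4*t)^2 + 64*e^(-4*t))/(-4); at t = 0 this is -16.

-16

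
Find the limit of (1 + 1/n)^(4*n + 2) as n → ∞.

The base → 1 and the exponent → ∞: a 1^∞ form.
Take logarithms: (4n + 2)·ln(1 + 1/n). Since ln(1+u) ~ u for small u, this behaves like (4n)·(1/n) → 4.
So the limit is e^(4).

e^(4)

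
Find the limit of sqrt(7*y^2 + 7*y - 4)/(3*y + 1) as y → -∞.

-√(7)/3

For large |y|, √(7*y^2 + 7*y - 4) ≈ √7·|y| and the denominator ≈ 3y.
Since y → −∞, |y| = −y, giving −√7/(3) = -√(7)/3.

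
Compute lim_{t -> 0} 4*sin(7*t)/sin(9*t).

Substitution gives 0/0.
Divide numerator and denominator by t: sin(7t)/t → 7 and sin(9t)/t → 9, so the limit is 4·7/9 = 28/9.

28/9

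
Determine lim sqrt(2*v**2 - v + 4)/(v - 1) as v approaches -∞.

-√(2)

For large |v|, √(2*v^2 - v + 4) ≈ √2·|v| and the denominator ≈ v.
Since v → −∞, |v| = −v, giving −√2/(1) = -√(2).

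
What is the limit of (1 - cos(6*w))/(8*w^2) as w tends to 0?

Substitution gives 0/0.
Use (1 − cos u)/u² → 1/2 with u = 6w: the limit is 6²/(2·8) = 9/4.

9/4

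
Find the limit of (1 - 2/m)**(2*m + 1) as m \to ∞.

e^(-4)

Write it as [(1 - 2/m)^m]^(2) · (1 - 2/m)^(1). The bracketed term tends to e^(-2) and the second factor to 1, so the limit is e^(-4).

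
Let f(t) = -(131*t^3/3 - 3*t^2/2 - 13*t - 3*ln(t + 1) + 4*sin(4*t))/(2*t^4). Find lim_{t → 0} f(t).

-3/8

Substitution gives 0/0; apply L'Hôpital's rule 4 times.
After differentiating numerator and denominator 4 times the quotient is (1024*sin(4*t) + 18/(t + 1)^4)/(-48); at t = 0 this is -3/8.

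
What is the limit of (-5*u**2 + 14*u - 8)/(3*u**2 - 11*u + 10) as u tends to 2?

Since u = 2 makes numerator and denominator zero, (u - 2) divides both.
Cancelling it gives (4 - 5*u)/(3*u - 5); now plug in u = 2 to get -6.

-6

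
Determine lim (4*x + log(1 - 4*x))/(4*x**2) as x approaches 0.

-2

Direct substitution gives 0/0.
Apply L'Hôpital: lim (4 - 4/(1 - 4*x))/(8*x), still 0/0.
After 2 applications of L'Hôpital's rule the quotient is (-16/(1 - 4*x)^2)/(8); substituting x = 0 gives -2.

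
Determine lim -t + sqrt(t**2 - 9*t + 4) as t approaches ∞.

This has the form ∞ − ∞. Multiply and divide by the conjugate √(t^2 - 9*t + 4) + t.
That gives (-9t + 4) / (√(t^2 - 9*t + 4) + t).
Divide numerator and denominator by t: the limit is -9/(2·1) = -9/2.

-9/2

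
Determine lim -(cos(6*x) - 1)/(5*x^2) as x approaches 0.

18/5

Direct substitution gives 0/0.
Apply L'Hôpital: lim (-6*sin(6*x))/(-10*x), still 0/0.
After 2 applications of L'Hôpital's rule the quotient is (-36*cos(6*x))/(-10); substituting x = 0 gives 18/5.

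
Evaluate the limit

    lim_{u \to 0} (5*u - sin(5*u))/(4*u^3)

125/24

Direct substitution gives 0/0.
Apply L'Hôpital: lim (5 - 5*cos(5*u))/(12*u^2), still 0/0.
Apply L'Hôpital: lim (25*sin(5*u))/(24*u), still 0/0.
After 3 applications of L'Hôpital's rule the quotient is (125*cos(5*u))/(24); substituting u = 0 gives 125/24.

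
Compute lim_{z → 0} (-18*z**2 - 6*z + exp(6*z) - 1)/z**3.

36

Direct substitution gives 0/0.
Apply L'Hôpital: lim (-36*z + 6*e^(6*z) - 6)/(3*z^2), still 0/0.
Apply L'Hôpital: lim (36*e^(6*z) - 36)/(6*z), still 0/0.
After 3 applications of L'Hôpital's rule the quotient is (216*e^(6*z))/(6); substituting z = 0 gives 36.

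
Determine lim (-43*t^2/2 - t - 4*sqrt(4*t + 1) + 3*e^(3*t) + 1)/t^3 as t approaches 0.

Substitution gives 0/0 (the numerator vanishes to order 3).
Expand each term to order t^3: the coefficient of t^3 in -4·√(1 + 4t) is -16 and in 3·e^(3t) is 27/2.
Lower-order terms cancel with the polynomial part, so the numerator is (-5/2)·t^3 + o(t^3), and the limit is (-5/2)/(1) = -5/2.

-5/2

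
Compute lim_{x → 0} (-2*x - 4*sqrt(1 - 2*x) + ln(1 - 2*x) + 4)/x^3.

Substitution gives 0/0 (the numerator vanishes to order 3).
Expand each term to order x^3: the coefficient of x^3 in -4·√(1 - 2x) is 2 and in ln(1 - 2x) is -8/3.
Lower-order terms cancel with the polynomial part, so the numerator is (-2/3)·x^3 + o(x^3), and the limit is (-2/3)/(1) = -2/3.

-2/3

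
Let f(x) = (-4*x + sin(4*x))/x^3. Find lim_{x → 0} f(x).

Direct substitution gives 0/0.
Apply L'Hôpital: lim (4*cos(4*x) - 4)/(3*x^2), still 0/0.
Apply L'Hôpital: lim (-16*sin(4*x))/(6*x), still 0/0.
After 3 applications of L'Hôpital's rule the quotient is (-64*cos(4*x))/(6); substituting x = 0 gives -32/3.

-32/3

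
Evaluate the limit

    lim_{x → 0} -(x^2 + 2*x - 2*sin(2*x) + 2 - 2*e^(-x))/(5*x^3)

-3/5

Substitution gives 0/0 (the numerator vanishes to order 3).
Expand each term to order x^3: the coefficient of x^3 in -2·sin(2x) is 8/3 and in -2·e^(-x) is 1/3.
Lower-order terms cancel with the polynomial part, so the numerator is (3)·x^3 + o(x^3), and the limit is (3)/(-5) = -3/5.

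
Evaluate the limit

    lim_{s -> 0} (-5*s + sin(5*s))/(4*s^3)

Direct substitution gives 0/0.
Apply L'Hôpital: lim (5*cos(5*s) - 5)/(12*s^2), still 0/0.
Apply L'Hôpital: lim (-25*sin(5*s))/(24*s), still 0/0.
After 3 applications of L'Hôpital's rule the quotient is (-125*cos(5*s))/(24); substituting s = 0 gives -125/24.

-125/24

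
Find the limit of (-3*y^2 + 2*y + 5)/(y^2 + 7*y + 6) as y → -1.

8/5

At y = -1 both the top and bottom vanish — a removable singularity. Factoring out (y + 1) from each leaves (5 - 3*y)/(y + 6), which at y = -1 equals 8/5.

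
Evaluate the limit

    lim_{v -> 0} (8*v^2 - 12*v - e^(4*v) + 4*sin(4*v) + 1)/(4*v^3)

-40/3

Substitution gives 0/0 (the numerator vanishes to order 3).
Expand each term to order v^3: the coefficient of v^3 in −e^(4v) is -32/3 and in 4·sin(4v) is -128/3.
Lower-order terms cancel with the polynomial part, so the numerator is (-160/3)·v^3 + o(v^3), and the limit is (-160/3)/(4) = -40/3.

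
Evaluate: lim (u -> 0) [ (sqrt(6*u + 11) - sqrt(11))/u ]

A 0/0 form; rationalise with √(11 + 6u) + √11. This collapses the numerator to 6u, leaving 6/(√(11 + 6u) + √11) → 6/(2√11) = 3*√(11)/11.

3*√(11)/11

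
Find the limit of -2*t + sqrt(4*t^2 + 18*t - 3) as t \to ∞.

An ∞ − ∞ form. Rationalising with the conjugate, the difference becomes (18t - 3) / (√(4*t^2 + 18*t - 3) + 2t).
For large t the denominator behaves like 2·2t, so the quotient tends to 18/4 = 9/2.

9/2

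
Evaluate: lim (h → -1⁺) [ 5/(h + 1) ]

As h → -1⁺, (h + 1) → 0⁺, so (h + 1)^1 → 0⁺ and 5/(h + 1)^1 → ∞.

∞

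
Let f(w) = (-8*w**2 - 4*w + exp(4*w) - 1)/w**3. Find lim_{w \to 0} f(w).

Direct substitution gives 0/0.
Apply L'Hôpital: lim (-16*w + 4*e^(4*w) - 4)/(3*w^2), still 0/0.
Apply L'Hôpital: lim (16*e^(4*w) - 16)/(6*w), still 0/0.
After 3 applications of L'Hôpital's rule the quotient is (64*e^(4*w))/(6); substituting w = 0 gives 32/3.

32/3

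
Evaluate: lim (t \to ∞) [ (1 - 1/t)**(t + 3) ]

The base → 1 and the exponent → ∞: a 1^∞ form.
Take logarithms: (t + 3)·ln(1 - 1/t). Since ln(1+u) ~ u for small u, this behaves like (t)·(-1/t) → -1.
So the limit is e^(-1).

e^(-1)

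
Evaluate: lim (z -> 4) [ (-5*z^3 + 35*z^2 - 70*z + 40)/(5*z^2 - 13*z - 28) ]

Direct substitution gives 0/0, so factor. Both numerator and denominator have (z - 4) as a factor.
After cancelling, the expression reduces to (-5*z^2 + 15*z - 10)/(5*z + 7).
Substituting z = 4 gives -10/9.

-10/9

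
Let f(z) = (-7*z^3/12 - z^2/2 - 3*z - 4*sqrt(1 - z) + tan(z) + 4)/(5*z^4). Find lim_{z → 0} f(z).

1/32

Substitution gives 0/0; apply L'Hôpital's rule 4 times.
After differentiating numerator and denominator 4 times the quotient is (24*tan(z)^3/cos(z)^2 + 16*tan(z)/cos(z)^2 + 15/(4*(1 - z)^(7/2)))/(120); at z = 0 this is 1/32.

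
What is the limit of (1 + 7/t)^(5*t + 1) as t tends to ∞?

e^(35)

The base → 1 and the exponent → ∞: a 1^∞ form.
Take logarithms: (5t + 1)·ln(1 + 7/t). Since ln(1+u) ~ u for small u, this behaves like (5t)·(7/t) → 35.
So the limit is e^(35).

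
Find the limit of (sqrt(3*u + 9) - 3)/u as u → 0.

1/2

Substitution gives 0/0. Multiply numerator and denominator by the conjugate √(9 + 3u) + √9.
The numerator becomes (9 + 3u) − 9 = 3u, so the expression simplifies to 3/(√(9 + 3u) + √9).
Letting u → 0 gives 3/(2√9) = 1/2.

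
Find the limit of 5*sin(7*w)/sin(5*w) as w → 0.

7

Substitution gives 0/0.
Divide numerator and denominator by w: sin(7w)/w → 7 and sin(5w)/w → 5, so the limit is 5·7/5 = 7.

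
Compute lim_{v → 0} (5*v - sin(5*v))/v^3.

Direct substitution gives 0/0.
Apply L'Hôpital: lim (5 - 5*cos(5*v))/(3*v^2), still 0/0.
Apply L'Hôpital: lim (25*sin(5*v))/(6*v), still 0/0.
After 3 applications of L'Hôpital's rule the quotient is (125*cos(5*v))/(6); substituting v = 0 gives 125/6.

125/6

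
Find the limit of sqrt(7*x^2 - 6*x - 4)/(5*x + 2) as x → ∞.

For large |x|, √(7*x^2 - 6*x - 4) ≈ √7·|x| and the denominator ≈ 5x.
Since x → +∞, |x| = x, giving √7/(5) = √(7)/5.

√(7)/5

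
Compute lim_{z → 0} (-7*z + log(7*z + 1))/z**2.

-49/2

Direct substitution gives 0/0.
Apply L'Hôpital: lim (-7 + 7/(7*z + 1))/(2*z), still 0/0.
After 2 applications of L'Hôpital's rule the quotient is (-49/(7*z + 1)^2)/(2); substituting z = 0 gives -49/2.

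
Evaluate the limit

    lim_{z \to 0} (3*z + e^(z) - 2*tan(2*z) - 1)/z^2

Substitution gives 0/0; apply L'Hôpital's rule 2 times.
After differentiating numerator and denominator 2 times the quotient is (e^(z) - 16*tan(2*z)/cos(2*z)^2)/(2); at z = 0 this is 1/2.

1/2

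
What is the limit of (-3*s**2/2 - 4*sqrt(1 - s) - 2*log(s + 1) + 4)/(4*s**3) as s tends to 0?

-5/48

Substitution gives 0/0 (the numerator vanishes to order 3).
Expand each term to order s^3: the coefficient of s^3 in -4·√(1 - s) is 1/4 and in -2·ln(1 + s) is -2/3.
Lower-order terms cancel with the polynomial part, so the numerator is (-5/12)·s^3 + o(s^3), and the limit is (-5/12)/(4) = -5/48.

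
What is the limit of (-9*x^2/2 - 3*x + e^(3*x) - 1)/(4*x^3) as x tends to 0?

9/8

Direct substitution gives 0/0.
Apply L'Hôpital: lim (-9*x + 3*e^(3*x) - 3)/(12*x^2), still 0/0.
Apply L'Hôpital: lim (9*e^(3*x) - 9)/(24*x), still 0/0.
After 3 applications of L'Hôpital's rule the quotient is (27*e^(3*x))/(24); substituting x = 0 gives 9/8.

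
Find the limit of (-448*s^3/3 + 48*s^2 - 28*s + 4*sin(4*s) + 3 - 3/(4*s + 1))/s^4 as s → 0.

-768

Substitution gives 0/0; apply L'Hôpital's rule 4 times.
After differentiating numerator and denominator 4 times the quotient is (1024*sin(4*s) - 18432/(4*s + 1)^5)/(24); at s = 0 this is -768.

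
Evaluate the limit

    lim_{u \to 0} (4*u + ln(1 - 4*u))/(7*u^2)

-8/7

Direct substitution gives 0/0.
Apply L'Hôpital: lim (4 - 4/(1 - 4*u))/(14*u), still 0/0.
After 2 applications of L'Hôpital's rule the quotient is (-16/(1 - 4*u)^2)/(14); substituting u = 0 gives -8/7.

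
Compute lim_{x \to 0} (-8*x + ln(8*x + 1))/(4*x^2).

-8

Direct substitution gives 0/0.
Apply L'Hôpital: lim (-8 + 8/(8*x + 1))/(8*x), still 0/0.
After 2 applications of L'Hôpital's rule the quotient is (-64/(8*x + 1)^2)/(8); substituting x = 0 gives -8.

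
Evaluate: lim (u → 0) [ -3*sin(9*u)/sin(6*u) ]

-9/2

Substitution gives 0/0.
Divide numerator and denominator by u: sin(9u)/u → 9 and sin(6u)/u → 6, so the limit is -3·9/6 = -9/2.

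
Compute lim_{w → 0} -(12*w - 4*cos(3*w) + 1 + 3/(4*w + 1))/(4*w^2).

-33/2

Substitution gives 0/0 (the numerator vanishes to order 2).
Expand each term to order w^2: the coefficient of w^2 in -4·cos(3w) is 18 and in 3·1/(1 + 4w) is 48.
Lower-order terms cancel with the polynomial part, so the numerator is (66)·w^2 + o(w^2), and the limit is (66)/(-4) = -33/2.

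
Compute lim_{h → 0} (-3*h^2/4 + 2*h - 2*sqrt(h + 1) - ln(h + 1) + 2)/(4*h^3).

-11/96

Substitution gives 0/0; apply L'Hôpital's rule 3 times.
After differentiating numerator and denominator 3 times the quotient is (-2/(h + 1)^3 - 3/(4*(h + 1)^(5/2)))/(24); at h = 0 this is -11/96.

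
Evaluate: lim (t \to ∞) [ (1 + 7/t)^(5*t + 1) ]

e^(35)

Let L be the limit and take ln: ln L = lim (5t + 1)·ln(1 + 7/t) = lim (5t + 1)·(7/t + O(1/t²)) = 35.
Hence L = e^(35).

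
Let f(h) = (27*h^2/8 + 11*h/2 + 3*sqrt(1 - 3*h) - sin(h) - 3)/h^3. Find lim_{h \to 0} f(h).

-235/48

Substitution gives 0/0; apply L'Hôpital's rule 3 times.
After differentiating numerator and denominator 3 times the quotient is (cos(h) - 243/(8*(1 - 3*h)^(5/2)))/(6); at h = 0 this is -235/48.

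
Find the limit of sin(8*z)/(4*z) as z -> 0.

2

Substitution gives 0/0.
Write it as (8/4)·sin(8z)/(8z); since sin(u)/u → 1, the limit is 2.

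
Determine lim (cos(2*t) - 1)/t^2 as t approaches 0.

-2

Direct substitution gives 0/0.
Apply L'Hôpital: lim (-2*sin(2*t))/(2*t), still 0/0.
After 2 applications of L'Hôpital's rule the quotient is (-4*cos(2*t))/(2); substituting t = 0 gives -2.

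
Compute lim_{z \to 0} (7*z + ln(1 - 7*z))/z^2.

-49/2

Direct substitution gives 0/0.
Apply L'Hôpital: lim (7 - 7/(1 - 7*z))/(2*z), still 0/0.
After 2 applications of L'Hôpital's rule the quotient is (-49/(1 - 7*z)^2)/(2); substituting z = 0 gives -49/2.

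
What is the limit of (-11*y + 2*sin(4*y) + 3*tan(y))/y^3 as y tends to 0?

-61/3

Substitution gives 0/0; apply L'Hôpital's rule 3 times.
After differentiating numerator and denominator 3 times the quotient is (-128*cos(4*y) + 18*tan(y)^4 + 24*tan(y)^2 + 6)/(6); at y = 0 this is -61/3.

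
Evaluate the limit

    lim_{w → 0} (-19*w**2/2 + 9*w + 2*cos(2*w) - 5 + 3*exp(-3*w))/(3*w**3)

Substitution gives 0/0; apply L'Hôpital's rule 3 times.
After differentiating numerator and denominator 3 times the quotient is (16*sin(2*w) - 81*e^(-3*w))/(18); at w = 0 this is -9/2.

-9/2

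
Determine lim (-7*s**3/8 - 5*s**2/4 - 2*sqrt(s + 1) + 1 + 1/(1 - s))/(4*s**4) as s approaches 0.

69/256

Substitution gives 0/0; apply L'Hôpital's rule 4 times.
After differentiating numerator and denominator 4 times the quotient is (15/(8*(s + 1)^(7/2)) - 24/(s - 1)^5)/(96); at s = 0 this is 69/256.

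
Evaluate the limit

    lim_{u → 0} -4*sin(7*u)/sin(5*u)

Substitution gives 0/0.
Divide numerator and denominator by u: sin(7u)/u → 7 and sin(5u)/u → 5, so the limit is -4·7/5 = -28/5.

-28/5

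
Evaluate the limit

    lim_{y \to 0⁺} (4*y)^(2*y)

1

Base → 0⁺ and exponent → 0⁺: a 0^0 form.
Take logs: 2y·ln(4y). This is 0·(−∞); rewriting as ln(4y)/(1/(2y)) and applying L'Hôpital gives 0.
Hence the limit is e^0 = 1.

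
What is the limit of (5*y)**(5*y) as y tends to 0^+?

1

Base → 0⁺ and exponent → 0⁺: a 0^0 form.
Take logs: 5y·ln(5y). This is 0·(−∞); rewriting as ln(5y)/(1/(5y)) and applying L'Hôpital gives 0.
Hence the limit is e^0 = 1.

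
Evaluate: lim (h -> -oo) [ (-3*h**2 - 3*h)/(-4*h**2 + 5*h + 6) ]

Numerator and denominator both have degree 2.
Dividing every term by h^2, all lower-order terms vanish and the limit is the ratio of leading coefficients, -3/(-4) = 3/4.

3/4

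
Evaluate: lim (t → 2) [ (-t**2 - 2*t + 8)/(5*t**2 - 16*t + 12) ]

Since t = 2 makes numerator and denominator zero, (t - 2) divides both.
Cancelling it gives (-t - 4)/(5*t - 6); now plug in t = 2 to get -3/2.

-3/2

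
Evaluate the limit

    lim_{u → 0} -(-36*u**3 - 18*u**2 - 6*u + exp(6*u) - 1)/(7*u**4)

-54/7

Direct substitution gives 0/0.
Apply L'Hôpital: lim (-108*u^2 - 36*u + 6*e^(6*u) - 6)/(-28*u^3), still 0/0.
Apply L'Hôpital: lim (-216*u + 36*e^(6*u) - 36)/(-84*u^2), still 0/0.
Apply L'Hôpital: lim (216*e^(6*u) - 216)/(-168*u), still 0/0.
After 4 applications of L'Hôpital's rule the quotient is (1296*e^(6*u))/(-168); substituting u = 0 gives -54/7.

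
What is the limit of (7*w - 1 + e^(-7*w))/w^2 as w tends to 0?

Direct substitution gives 0/0.
Apply L'Hôpital: lim (7 - 7*e^(-7*w))/(2*w), still 0/0.
After 2 applications of L'Hôpital's rule the quotient is (49*e^(-7*w))/(2); substituting w = 0 gives 49/2.

49/2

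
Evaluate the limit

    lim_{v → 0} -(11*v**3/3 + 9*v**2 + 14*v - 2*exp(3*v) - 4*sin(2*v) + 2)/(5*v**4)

Substitution gives 0/0; apply L'Hôpital's rule 4 times.
After differentiating numerator and denominator 4 times the quotient is (-162*e^(3*v) - 64*sin(2*v))/(-120); at v = 0 this is 27/20.

27/20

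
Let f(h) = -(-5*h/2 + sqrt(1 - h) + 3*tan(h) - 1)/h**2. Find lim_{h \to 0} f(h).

1/8

Substitution gives 0/0 (the numerator vanishes to order 2).
Expand each term to order h^2: the coefficient of h^2 in 3·tan(h) is 0 and in √(1 - h) is -1/8.
Lower-order terms cancel with the polynomial part, so the numerator is (-1/8)·h^2 + o(h^2), and the limit is (-1/8)/(-1) = 1/8.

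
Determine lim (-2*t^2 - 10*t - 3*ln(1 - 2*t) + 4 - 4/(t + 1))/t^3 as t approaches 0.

12

Substitution gives 0/0 (the numerator vanishes to order 3).
Expand each term to order t^3: the coefficient of t^3 in -3·ln(1 - 2t) is 8 and in -4·1/(1 + t) is 4.
Lower-order terms cancel with the polynomial part, so the numerator is (12)·t^3 + o(t^3), and the limit is (12)/(1) = 12.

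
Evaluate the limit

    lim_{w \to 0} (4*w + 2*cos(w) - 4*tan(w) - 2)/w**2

Substitution gives 0/0; apply L'Hôpital's rule 2 times.
After differentiating numerator and denominator 2 times the quotient is (-2*cos(w) - 8*tan(w)/cos(w)^2)/(2); at w = 0 this is -1.

-1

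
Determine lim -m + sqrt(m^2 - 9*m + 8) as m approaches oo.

-9/2

An ∞ − ∞ form. Rationalising with the conjugate, the difference becomes (-9m + 8) / (√(m^2 - 9*m + 8) + m).
For large m the denominator behaves like 2·m, so the quotient tends to -9/2 = -9/2.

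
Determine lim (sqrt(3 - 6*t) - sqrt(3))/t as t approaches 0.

-√(3)

A 0/0 form; rationalise with √(3 - 6t) + √3. This collapses the numerator to -6t, leaving -6/(√(3 - 6t) + √3) → -6/(2√3) = -√(3).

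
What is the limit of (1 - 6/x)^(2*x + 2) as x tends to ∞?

Let L be the limit and take ln: ln L = lim (2x + 2)·ln(1 - 6/x) = lim (2x + 2)·(-6/x + O(1/x²)) = -12.
Hence L = e^(-12).

e^(-12)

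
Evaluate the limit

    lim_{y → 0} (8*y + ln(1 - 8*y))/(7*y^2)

-32/7

Direct substitution gives 0/0.
Apply L'Hôpital: lim (8 - 8/(1 - 8*y))/(14*y), still 0/0.
After 2 applications of L'Hôpital's rule the quotient is (-64/(1 - 8*y)^2)/(14); substituting y = 0 gives -32/7.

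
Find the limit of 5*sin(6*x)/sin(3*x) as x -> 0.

Substitution gives 0/0.
Divide numerator and denominator by x: sin(6x)/x → 6 and sin(3x)/x → 3, so the limit is 5·6/3 = 10.

10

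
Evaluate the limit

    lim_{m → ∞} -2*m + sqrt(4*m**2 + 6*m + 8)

This has the form ∞ − ∞. Multiply and divide by the conjugate √(4*m^2 + 6*m + 8) + 2m.
That gives (6m + 8) / (√(4*m^2 + 6*m + 8) + 2m).
Divide numerator and denominator by m: the limit is 6/(2·2) = 3/2.

3/2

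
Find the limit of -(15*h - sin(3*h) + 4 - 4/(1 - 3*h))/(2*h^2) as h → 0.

18

Substitution gives 0/0 (the numerator vanishes to order 2).
Expand each term to order h^2: the coefficient of h^2 in -4·1/(1 - 3h) is -36 and in −sin(3h) is 0.
Lower-order terms cancel with the polynomial part, so the numerator is (-36)·h^2 + o(h^2), and the limit is (-36)/(-2) = 18.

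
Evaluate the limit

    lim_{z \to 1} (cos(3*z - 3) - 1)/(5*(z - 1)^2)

Direct substitution gives 0/0.
Apply L'Hôpital: lim (-3*sin(3*z - 3))/(10*z - 10), still 0/0.
After 2 applications of L'Hôpital's rule the quotient is (-9*cos(3*z - 3))/(10); substituting z = 1 gives -9/10.

-9/10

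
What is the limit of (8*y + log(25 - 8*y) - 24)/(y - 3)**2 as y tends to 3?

-32

Direct substitution gives 0/0.
Apply L'Hôpital: lim (8 - 8/(25 - 8*y))/(2*y - 6), still 0/0.
After 2 applications of L'Hôpital's rule the quotient is (-64/(25 - 8*y)^2)/(2); substituting y = 3 gives -32.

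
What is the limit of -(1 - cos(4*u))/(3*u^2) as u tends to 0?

-8/3

Substitution gives 0/0.
Use (1 − cos θ)/θ² → 1/2 with θ = 4u: the limit is 4²/(2·(-3)) = -8/3.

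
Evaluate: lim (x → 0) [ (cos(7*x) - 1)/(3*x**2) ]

-49/6

Direct substitution gives 0/0.
Apply L'Hôpital: lim (-7*sin(7*x))/(6*x), still 0/0.
After 2 applications of L'Hôpital's rule the quotient is (-49*cos(7*x))/(6); substituting x = 0 gives -49/6.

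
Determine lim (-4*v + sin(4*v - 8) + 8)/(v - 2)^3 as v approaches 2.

Direct substitution gives 0/0.
Apply L'Hôpital: lim (4*cos(4*v - 8) - 4)/(3*(v - 2)^2), still 0/0.
Apply L'Hôpital: lim (-16*sin(4*v - 8))/(6*v - 12), still 0/0.
After 3 applications of L'Hôpital's rule the quotient is (-64*cos(4*v - 8))/(6); substituting v = 2 gives -32/3.

-32/3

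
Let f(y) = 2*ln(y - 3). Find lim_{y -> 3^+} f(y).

As y → 3⁺, y - 3 → 0⁺ and ln(y - 3) → −∞.
Multiplying by 2 gives -∞.

-∞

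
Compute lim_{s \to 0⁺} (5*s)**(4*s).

Base → 0⁺ and exponent → 0⁺: a 0^0 form.
Take logs: 4s·ln(5s). This is 0·(−∞); rewriting as ln(5s)/(1/(4s)) and applying L'Hôpital gives 0.
Hence the limit is e^0 = 1.

1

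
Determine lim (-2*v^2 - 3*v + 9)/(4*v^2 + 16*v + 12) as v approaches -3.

Since v = -3 makes numerator and denominator zero, (v + 3) divides both.
Cancelling it gives (3 - 2*v)/(4*v + 4); now plug in v = -3 to get -9/8.

-9/8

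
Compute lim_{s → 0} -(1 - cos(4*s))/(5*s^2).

Substitution gives 0/0.
Use (1 − cos u)/u² → 1/2 with u = 4s: the limit is 4²/(2·(-5)) = -8/5.

-8/5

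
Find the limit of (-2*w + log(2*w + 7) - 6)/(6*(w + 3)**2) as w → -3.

Direct substitution gives 0/0.
Apply L'Hôpital: lim (-2 + 2/(2*w + 7))/(12*w + 36), still 0/0.
After 2 applications of L'Hôpital's rule the quotient is (-4/(2*w + 7)^2)/(12); substituting w = -3 gives -1/3.

-1/3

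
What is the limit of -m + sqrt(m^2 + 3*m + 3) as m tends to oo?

This has the form ∞ − ∞. Multiply and divide by the conjugate √(m^2 + 3*m + 3) + m.
That gives (3m + 3) / (√(m^2 + 3*m + 3) + m).
Divide numerator and denominator by m: the limit is 3/(2·1) = 3/2.

3/2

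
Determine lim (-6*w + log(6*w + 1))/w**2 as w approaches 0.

Direct substitution gives 0/0.
Apply L'Hôpital: lim (-6 + 6/(6*w + 1))/(2*w), still 0/0.
After 2 applications of L'Hôpital's rule the quotient is (-36/(6*w + 1)^2)/(2); substituting w = 0 gives -18.

-18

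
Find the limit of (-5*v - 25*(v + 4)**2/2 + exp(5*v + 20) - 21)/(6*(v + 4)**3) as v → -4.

Direct substitution gives 0/0.
Apply L'Hôpital: lim (-25*v + 5*e^(5*v + 20) - 105)/(18*(v + 4)^2), still 0/0.
Apply L'Hôpital: lim (25*e^(5*v + 20) - 25)/(36*v + 144), still 0/0.
After 3 applications of L'Hôpital's rule the quotient is (125*e^(5*v + 20))/(36); substituting v = -4 gives 125/36.

125/36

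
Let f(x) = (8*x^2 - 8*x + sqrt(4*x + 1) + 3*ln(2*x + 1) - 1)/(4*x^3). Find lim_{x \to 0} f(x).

3

Substitution gives 0/0 (the numerator vanishes to order 3).
Expand each term to order x^3: the coefficient of x^3 in 3·ln(1 + 2x) is 8 and in √(1 + 4x) is 4.
Lower-order terms cancel with the polynomial part, so the numerator is (12)·x^3 + o(x^3), and the limit is (12)/(4) = 3.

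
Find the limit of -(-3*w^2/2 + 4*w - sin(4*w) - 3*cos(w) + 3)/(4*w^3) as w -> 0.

-8/3

Substitution gives 0/0 (the numerator vanishes to order 3).
Expand each term to order w^3: the coefficient of w^3 in −sin(4w) is 32/3 and in -3·cos(w) is 0.
Lower-order terms cancel with the polynomial part, so the numerator is (32/3)·w^3 + o(w^3), and the limit is (32/3)/(-4) = -8/3.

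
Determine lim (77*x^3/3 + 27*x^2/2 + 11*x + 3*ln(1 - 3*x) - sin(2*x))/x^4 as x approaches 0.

-243/4

Substitution gives 0/0 (the numerator vanishes to order 4).
Expand each term to order x^4: the coefficient of x^4 in 3·ln(1 - 3x) is -243/4 and in −sin(2x) is 0.
Lower-order terms cancel with the polynomial part, so the numerator is (-243/4)·x^4 + o(x^4), and the limit is (-243/4)/(1) = -243/4.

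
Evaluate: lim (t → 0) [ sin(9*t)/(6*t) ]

3/2

Substitution gives 0/0.
Write it as (9/6)·sin(9t)/(9t); since sin(u)/u → 1, the limit is 3/2.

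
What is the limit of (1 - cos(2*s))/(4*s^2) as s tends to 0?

1/2

Substitution gives 0/0.
Use (1 − cos u)/u² → 1/2 with u = 2s: the limit is 2²/(2·4) = 1/2.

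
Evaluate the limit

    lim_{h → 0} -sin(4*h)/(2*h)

Substitution gives 0/0.
Write it as (4/(-2))·sin(4h)/(4h); since sin(u)/u → 1, the limit is -2.

-2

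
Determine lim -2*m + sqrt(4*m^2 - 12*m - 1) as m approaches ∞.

An ∞ − ∞ form. Rationalising with the conjugate, the difference becomes (-12m - 1) / (√(4*m^2 - 12*m - 1) + 2m).
For large m the denominator behaves like 2·2m, so the quotient tends to -12/4 = -3.

-3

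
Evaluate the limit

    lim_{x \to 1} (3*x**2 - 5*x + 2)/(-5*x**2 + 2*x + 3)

-1/8

Direct substitution gives 0/0, so factor. Both numerator and denominator have (x - 1) as a factor.
After cancelling, the expression reduces to (3*x - 2)/(-5*x - 3).
Substituting x = 1 gives -1/8.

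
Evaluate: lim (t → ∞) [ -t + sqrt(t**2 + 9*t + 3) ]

9/2

This has the form ∞ − ∞. Multiply and divide by the conjugate √(t^2 + 9*t + 3) + t.
That gives (9t + 3) / (√(t^2 + 9*t + 3) + t).
Divide numerator and denominator by t: the limit is 9/(2·1) = 9/2.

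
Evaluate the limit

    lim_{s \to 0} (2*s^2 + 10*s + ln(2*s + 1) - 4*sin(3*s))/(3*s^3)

62/9

Substitution gives 0/0; apply L'Hôpital's rule 3 times.
After differentiating numerator and denominator 3 times the quotient is (108*cos(3*s) + 16/(2*s + 1)^3)/(18); at s = 0 this is 62/9.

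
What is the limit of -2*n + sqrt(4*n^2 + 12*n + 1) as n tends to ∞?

3

This has the form ∞ − ∞. Multiply and divide by the conjugate √(4*n^2 + 12*n + 1) + 2n.
That gives (12n + 1) / (√(4*n^2 + 12*n + 1) + 2n).
Divide numerator and denominator by n: the limit is 12/(2·2) = 3.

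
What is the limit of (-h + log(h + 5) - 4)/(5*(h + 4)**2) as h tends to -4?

Direct substitution gives 0/0.
Apply L'Hôpital: lim (-1 + 1/(h + 5))/(10*h + 40), still 0/0.
After 2 applications of L'Hôpital's rule the quotient is (-1/(h + 5)^2)/(10); substituting h = -4 gives -1/10.

-1/10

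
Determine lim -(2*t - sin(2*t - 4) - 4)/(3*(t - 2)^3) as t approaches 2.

-4/9

Direct substitution gives 0/0.
Apply L'Hôpital: lim (2 - 2*cos(2*t - 4))/(-9*(t - 2)^2), still 0/0.
Apply L'Hôpital: lim (4*sin(2*t - 4))/(36 - 18*t), still 0/0.
After 3 applications of L'Hôpital's rule the quotient is (8*cos(2*t - 4))/(-18); substituting t = 2 gives -4/9.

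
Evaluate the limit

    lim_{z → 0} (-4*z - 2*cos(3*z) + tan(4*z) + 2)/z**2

9

Substitution gives 0/0; apply L'Hôpital's rule 2 times.
After differentiating numerator and denominator 2 times the quotient is (32*sin(4*z)/cos(4*z)^3 + 18*cos(3*z))/(2); at z = 0 this is 9.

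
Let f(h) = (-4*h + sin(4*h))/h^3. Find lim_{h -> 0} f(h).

-32/3

Direct substitution gives 0/0.
Apply L'Hôpital: lim (4*cos(4*h) - 4)/(3*h^2), still 0/0.
Apply L'Hôpital: lim (-16*sin(4*h))/(6*h), still 0/0.
After 3 applications of L'Hôpital's rule the quotient is (-64*cos(4*h))/(6); substituting h = 0 gives -32/3.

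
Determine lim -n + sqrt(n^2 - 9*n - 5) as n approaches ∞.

An ∞ − ∞ form. Rationalising with the conjugate, the difference becomes (-9n - 5) / (√(n^2 - 9*n - 5) + n).
For large n the denominator behaves like 2·n, so the quotient tends to -9/2 = -9/2.

-9/2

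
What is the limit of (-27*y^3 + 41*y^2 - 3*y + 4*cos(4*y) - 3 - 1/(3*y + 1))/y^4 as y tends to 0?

-115/3

Substitution gives 0/0; apply L'Hôpital's rule 4 times.
After differentiating numerator and denominator 4 times the quotient is (1024*cos(4*y) - 1944/(3*y + 1)^5)/(24); at y = 0 this is -115/3.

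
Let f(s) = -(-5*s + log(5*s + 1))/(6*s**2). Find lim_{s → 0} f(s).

Direct substitution gives 0/0.
Apply L'Hôpital: lim (-5 + 5/(5*s + 1))/(-12*s), still 0/0.
After 2 applications of L'Hôpital's rule the quotient is (-25/(5*s + 1)^2)/(-12); substituting s = 0 gives 25/12.

25/12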